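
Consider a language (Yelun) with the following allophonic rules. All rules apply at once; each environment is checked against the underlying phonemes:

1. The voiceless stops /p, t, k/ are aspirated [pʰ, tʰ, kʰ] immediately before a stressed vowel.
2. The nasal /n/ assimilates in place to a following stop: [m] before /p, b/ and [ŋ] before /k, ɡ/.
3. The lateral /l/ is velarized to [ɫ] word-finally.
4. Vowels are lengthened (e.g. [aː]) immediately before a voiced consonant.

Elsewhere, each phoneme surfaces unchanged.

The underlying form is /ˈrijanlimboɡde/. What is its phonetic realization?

/r/ stays [r].
/i/ (between /r/ and /j/): before a voiced consonant, so rule 4 applies → [iː].
/j/ stays [j].
/a/ (between /j/ and /n/): before a voiced consonant, so rule 4 applies → [aː].
/n/ (between /a/ and /l/): rule 2 targets it, but not before a labial or velar stop → unchanged [n].
/l/ (between /n/ and /i/) is in the target of rule 3 but the environment (word-finally) is not met → [l].
/i/ (between /l/ and /m/): before a voiced consonant, so rule 4 applies → [iː].
/m/ (between /i/ and /b/) is unaffected → [m].
/b/ stays [b].
/o/ — between /b/ and /ɡ/, before a voiced consonant — surfaces as [oː] (rule 4).
/ɡ/ — not in any rule's target class → [ɡ].
/d/ — not in any rule's target class → [d].
/e/ — word-final; rule 4 does not apply here → [e].

[ˈriːjaːnliːmboːɡde]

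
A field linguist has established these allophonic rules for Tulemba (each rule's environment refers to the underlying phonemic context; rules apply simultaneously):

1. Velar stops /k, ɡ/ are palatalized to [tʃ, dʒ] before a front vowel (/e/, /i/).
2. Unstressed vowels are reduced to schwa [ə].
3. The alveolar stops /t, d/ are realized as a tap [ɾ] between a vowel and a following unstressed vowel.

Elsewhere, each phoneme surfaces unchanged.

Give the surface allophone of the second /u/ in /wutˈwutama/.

/u/ (between /w/ and /t/) fails the environment for rule 2, so it stays [u].

[u]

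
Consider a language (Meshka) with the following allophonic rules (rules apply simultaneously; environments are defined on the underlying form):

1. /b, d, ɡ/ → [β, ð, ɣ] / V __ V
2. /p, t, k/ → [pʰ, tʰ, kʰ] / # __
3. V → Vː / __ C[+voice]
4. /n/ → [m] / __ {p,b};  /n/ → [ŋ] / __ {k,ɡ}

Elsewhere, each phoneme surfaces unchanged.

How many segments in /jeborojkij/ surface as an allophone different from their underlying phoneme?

Segments that undergo a rule: /e/ → [eː] (rule 3); /b/ → [β] (rule 1); /o/ → [oː] (rule 3); /o/ → [oː] (rule 3); /i/ → [iː] (rule 3).
All other segments surface unchanged.

5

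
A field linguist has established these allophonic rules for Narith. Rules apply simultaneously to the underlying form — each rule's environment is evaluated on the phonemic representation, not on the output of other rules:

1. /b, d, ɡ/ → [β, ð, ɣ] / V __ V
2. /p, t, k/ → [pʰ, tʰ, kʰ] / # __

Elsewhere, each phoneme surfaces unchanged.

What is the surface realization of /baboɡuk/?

[baβoɣuk]

/b/ (word-initial) is in the target of rule 1 but the environment (between two vowels) is not met → [b].
Rule 1 applies to /b/ (between /a/ and /o/: between two vowels) → [β].
/ɡ/ — between /o/ and /u/, between two vowels — surfaces as [ɣ] (rule 1).
/k/ (word-final) fails the environment for rule 2, so it stays [k].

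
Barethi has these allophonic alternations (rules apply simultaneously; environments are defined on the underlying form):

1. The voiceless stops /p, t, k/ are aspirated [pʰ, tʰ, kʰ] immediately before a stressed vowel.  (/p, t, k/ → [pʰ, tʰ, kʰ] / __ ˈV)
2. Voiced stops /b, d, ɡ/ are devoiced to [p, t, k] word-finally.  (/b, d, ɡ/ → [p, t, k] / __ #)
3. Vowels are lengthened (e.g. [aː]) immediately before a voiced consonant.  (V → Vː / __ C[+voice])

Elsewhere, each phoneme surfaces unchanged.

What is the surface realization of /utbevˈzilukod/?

/u/ (word-initial) fails the environment for rule 3, so it stays [u].
/t/ (between /u/ and /b/) fails the environment for rule 1, so it stays [t].
/b/ (between /t/ and /e/) fails the environment for rule 2, so it stays [b].
/e/ (between /b/ and /v/): before a voiced consonant, so rule 3 applies → [eː].
/v/ (between /e/ and /z/): no rule targets it → [v].
/z/ — not in any rule's target class → [z].
/i/ (between /z/ and /l/) occurs before a voiced consonant → [iː] by rule 3.
/l/ (between /i/ and /u/): no rule targets it → [l].
/u/ (between /l/ and /k/): rule 3 targets it, but not before a voiced consonant → unchanged [u].
/k/ (between /u/ and /o/) fails the environment for rule 1, so it stays [k].
/o/ — between /k/ and /d/, before a voiced consonant — surfaces as [oː] (rule 3).
/d/ — word-final, word-finally — surfaces as [t] (rule 2).

[utbeːvˈziːlukoːt]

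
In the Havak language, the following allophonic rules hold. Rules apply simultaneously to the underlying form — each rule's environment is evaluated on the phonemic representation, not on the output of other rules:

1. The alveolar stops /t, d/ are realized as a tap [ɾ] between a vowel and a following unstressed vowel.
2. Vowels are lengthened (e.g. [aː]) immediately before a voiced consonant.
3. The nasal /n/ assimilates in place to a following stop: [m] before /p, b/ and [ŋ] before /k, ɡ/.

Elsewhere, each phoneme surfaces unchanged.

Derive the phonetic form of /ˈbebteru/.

[ˈbeːbteːru]

/b/ (word-initial): no rule targets it → [b].
Rule 2 applies to /e/ (between /b/ and /b/: before a voiced consonant) → [eː].
/b/ (between /e/ and /t/): no rule targets it → [b].
/t/ — between /b/ and /e/; rule 1 does not apply here → [t].
/e/ (between /t/ and /r/) occurs before a voiced consonant → [eː] by rule 2.
/r/ (between /e/ and /u/) is unaffected → [r].
/u/ (word-final) is in the target of rule 2 but the environment (before a voiced consonant) is not met → [u].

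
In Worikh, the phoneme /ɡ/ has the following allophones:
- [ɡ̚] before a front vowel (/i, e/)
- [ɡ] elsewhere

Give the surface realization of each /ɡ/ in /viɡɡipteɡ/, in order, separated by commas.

[ɡ], [ɡ̚], [ɡ]

Occurrence 1 (position 3): no conditioning environment matches → elsewhere allophone [ɡ].
Occurrence 2 (position 4): before a front vowel (/i, e/) → [ɡ̚].
Occurrence 3 (position 9): no conditioning environment matches → elsewhere allophone [ɡ].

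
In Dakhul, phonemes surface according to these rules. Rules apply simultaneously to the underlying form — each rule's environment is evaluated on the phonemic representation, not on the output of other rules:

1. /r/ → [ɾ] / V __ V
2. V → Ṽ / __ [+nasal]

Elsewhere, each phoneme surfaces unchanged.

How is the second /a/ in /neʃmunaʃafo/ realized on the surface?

[a]

/a/ (between /ʃ/ and /f/) is in the target of rule 2 but the environment (before a nasal consonant) is not met → [a].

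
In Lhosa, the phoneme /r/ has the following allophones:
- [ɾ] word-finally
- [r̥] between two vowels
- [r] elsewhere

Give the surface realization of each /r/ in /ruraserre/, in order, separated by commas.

Occurrence 1 (position 1): no conditioning environment matches → elsewhere allophone [r].
Occurrence 2 (position 3): between two vowels → [r̥].
Occurrence 3 (position 7): no conditioning environment matches → elsewhere allophone [r].
Occurrence 4 (position 8): no conditioning environment matches → elsewhere allophone [r].

[r], [r̥], [r], [r]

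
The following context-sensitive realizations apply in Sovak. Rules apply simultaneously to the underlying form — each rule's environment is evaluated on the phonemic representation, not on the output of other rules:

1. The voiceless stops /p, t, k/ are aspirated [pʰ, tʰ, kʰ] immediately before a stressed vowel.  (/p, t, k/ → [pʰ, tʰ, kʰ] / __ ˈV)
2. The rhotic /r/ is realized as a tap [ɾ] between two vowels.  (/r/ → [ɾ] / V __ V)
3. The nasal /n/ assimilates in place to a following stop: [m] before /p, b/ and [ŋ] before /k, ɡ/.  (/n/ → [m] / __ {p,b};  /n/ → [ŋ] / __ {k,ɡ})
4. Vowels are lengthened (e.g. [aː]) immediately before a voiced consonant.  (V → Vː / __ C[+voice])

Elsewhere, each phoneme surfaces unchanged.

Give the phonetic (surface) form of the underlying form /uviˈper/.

/u/ meets the environment for rule 4 (before a voiced consonant) → [uː].
/v/ — not in any rule's target class → [v].
/i/ — between /v/ and /p/; rule 4 does not apply here → [i].
Rule 1 applies to /p/ (between /i/ and /e/: immediately before a stressed vowel) → [pʰ].
/e/ (between /p/ and /r/) occurs before a voiced consonant → [eː] by rule 4.
/r/ — word-final; rule 2 does not apply here → [r].

[uːviˈpʰeːr]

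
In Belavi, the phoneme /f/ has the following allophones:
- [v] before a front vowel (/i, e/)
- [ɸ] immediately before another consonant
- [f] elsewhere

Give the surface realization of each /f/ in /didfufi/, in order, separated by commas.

Occurrence 1 (position 4): no conditioning environment matches → elsewhere allophone [f].
Occurrence 2 (position 6): before a front vowel (/i, e/) → [v].

[f], [v]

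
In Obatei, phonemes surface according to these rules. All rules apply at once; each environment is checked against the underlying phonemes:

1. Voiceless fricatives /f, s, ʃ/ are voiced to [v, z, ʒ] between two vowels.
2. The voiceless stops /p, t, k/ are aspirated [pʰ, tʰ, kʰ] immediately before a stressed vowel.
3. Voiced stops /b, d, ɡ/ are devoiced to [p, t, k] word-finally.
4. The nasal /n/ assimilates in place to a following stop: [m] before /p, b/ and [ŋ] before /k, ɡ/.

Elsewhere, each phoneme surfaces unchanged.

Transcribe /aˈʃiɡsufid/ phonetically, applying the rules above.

/a/ (word-initial): no rule targets it → [a].
Rule 1 applies to /ʃ/ (between /a/ and /i/: between two vowels) → [ʒ].
/i/ — not in any rule's target class → [i].
/ɡ/ — between /i/ and /s/; rule 3 does not apply here → [ɡ].
/s/ — between /ɡ/ and /u/; rule 1 does not apply here → [s].
/u/ (between /s/ and /f/): no rule targets it → [u].
/f/ (between /u/ and /i/): between two vowels, so rule 1 applies → [v].
/i/ — not in any rule's target class → [i].
/d/ (word-final) occurs word-finally → [t] by rule 3.

[aˈʒiɡsuvit]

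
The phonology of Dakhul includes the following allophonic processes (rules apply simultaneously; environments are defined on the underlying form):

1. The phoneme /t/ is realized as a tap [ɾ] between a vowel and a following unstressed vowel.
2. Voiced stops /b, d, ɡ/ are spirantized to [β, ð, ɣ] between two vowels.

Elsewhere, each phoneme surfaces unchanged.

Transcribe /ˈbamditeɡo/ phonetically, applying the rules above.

[ˈbamdiɾeɣo]

/b/ (word-initial) is in the target of rule 2 but the environment (between two vowels) is not met → [b].
/d/ (between /m/ and /i/) is in the target of rule 2 but the environment (between two vowels) is not met → [d].
/t/ (between /i/ and /e/): between a vowel and a following unstressed vowel, so rule 1 applies → [ɾ].
/ɡ/ (between /e/ and /o/) occurs between two vowels → [ɣ] by rule 2.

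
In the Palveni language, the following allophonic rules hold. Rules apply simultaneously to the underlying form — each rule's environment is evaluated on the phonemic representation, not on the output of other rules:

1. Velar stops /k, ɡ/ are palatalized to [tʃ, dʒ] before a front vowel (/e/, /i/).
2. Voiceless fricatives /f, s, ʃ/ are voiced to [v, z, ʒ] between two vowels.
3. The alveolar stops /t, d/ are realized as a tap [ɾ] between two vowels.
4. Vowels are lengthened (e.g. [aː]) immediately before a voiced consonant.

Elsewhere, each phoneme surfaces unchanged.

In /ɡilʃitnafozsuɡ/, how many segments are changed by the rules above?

Segments that undergo a rule: /ɡ/ → [dʒ] (rule 1); /i/ → [iː] (rule 4); /f/ → [v] (rule 2); /o/ → [oː] (rule 4); /u/ → [uː] (rule 4).
All other segments surface unchanged.

5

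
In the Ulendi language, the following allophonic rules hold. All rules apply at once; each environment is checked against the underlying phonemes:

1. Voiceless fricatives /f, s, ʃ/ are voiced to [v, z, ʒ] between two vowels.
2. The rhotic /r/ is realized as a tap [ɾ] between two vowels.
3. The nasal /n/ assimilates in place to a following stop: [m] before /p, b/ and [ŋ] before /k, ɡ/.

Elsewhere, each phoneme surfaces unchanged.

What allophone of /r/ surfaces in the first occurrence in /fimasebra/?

/r/ (between /b/ and /a/) is in the target of rule 2 but the environment (between two vowels) is not met → [r].

[r]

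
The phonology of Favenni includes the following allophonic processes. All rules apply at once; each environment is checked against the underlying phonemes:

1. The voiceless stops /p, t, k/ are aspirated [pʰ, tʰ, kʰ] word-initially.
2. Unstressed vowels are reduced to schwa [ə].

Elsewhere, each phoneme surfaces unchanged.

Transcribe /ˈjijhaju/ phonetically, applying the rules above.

/j/ (word-initial): no rule targets it → [j].
/i/ (between /j/ and /j/) fails the environment for rule 2, so it stays [i].
/j/ stays [j].
/h/ (between /j/ and /a/) is unaffected → [h].
/a/ meets the environment for rule 2 (in an unstressed syllable) → [ə].
/j/ stays [j].
Rule 2 applies to /u/ (word-final: in an unstressed syllable) → [ə].

[ˈjijhəjə]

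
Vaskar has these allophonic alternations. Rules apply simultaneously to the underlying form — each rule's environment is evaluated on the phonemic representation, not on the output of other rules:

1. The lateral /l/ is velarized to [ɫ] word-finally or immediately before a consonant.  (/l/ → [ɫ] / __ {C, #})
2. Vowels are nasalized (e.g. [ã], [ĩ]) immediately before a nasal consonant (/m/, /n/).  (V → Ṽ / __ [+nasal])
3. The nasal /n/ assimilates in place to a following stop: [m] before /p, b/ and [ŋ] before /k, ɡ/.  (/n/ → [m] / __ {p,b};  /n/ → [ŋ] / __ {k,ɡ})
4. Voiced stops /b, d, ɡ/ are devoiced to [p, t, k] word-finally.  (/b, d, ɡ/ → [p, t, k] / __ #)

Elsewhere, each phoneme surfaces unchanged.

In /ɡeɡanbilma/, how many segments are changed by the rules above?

3

Segments that undergo a rule: /a/ → [ã] (rule 2); /n/ → [m] (rule 3); /l/ → [ɫ] (rule 1).
All other segments surface unchanged.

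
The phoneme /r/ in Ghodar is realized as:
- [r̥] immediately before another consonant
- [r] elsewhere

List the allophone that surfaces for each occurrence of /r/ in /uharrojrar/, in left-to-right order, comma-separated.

Occurrence 1 (position 4): immediately before another consonant → [r̥].
Occurrence 2 (position 5): no conditioning environment matches → elsewhere allophone [r].
Occurrence 3 (position 8): no conditioning environment matches → elsewhere allophone [r].
Occurrence 4 (position 10): no conditioning environment matches → elsewhere allophone [r].

[r̥], [r], [r], [r]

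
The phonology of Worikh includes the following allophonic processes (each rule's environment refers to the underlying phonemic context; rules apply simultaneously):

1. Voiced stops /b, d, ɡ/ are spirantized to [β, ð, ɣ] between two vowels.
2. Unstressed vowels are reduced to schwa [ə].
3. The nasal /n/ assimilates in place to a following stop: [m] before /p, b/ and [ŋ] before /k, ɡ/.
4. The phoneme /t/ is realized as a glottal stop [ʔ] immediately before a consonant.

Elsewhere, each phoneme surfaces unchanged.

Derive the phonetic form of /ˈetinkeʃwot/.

/e/ (word-initial) is in the target of rule 2 but the environment (in an unstressed syllable) is not met → [e].
/t/ (between /e/ and /i/) is in the target of rule 4 but the environment (immediately before a consonant) is not met → [t].
/i/ meets the environment for rule 2 (in an unstressed syllable) → [ə].
Rule 3 applies to /n/ (between /i/ and /k/: before a labial or velar stop) → [ŋ].
/k/ (between /n/ and /e/) is unaffected → [k].
/e/ — between /k/ and /ʃ/, in an unstressed syllable — surfaces as [ə] (rule 2).
/ʃ/ — not in any rule's target class → [ʃ].
/w/ — not in any rule's target class → [w].
/o/ (between /w/ and /t/): in an unstressed syllable, so rule 2 applies → [ə].
/t/ — word-final; rule 4 does not apply here → [t].

[ˈetəŋkəʃwət]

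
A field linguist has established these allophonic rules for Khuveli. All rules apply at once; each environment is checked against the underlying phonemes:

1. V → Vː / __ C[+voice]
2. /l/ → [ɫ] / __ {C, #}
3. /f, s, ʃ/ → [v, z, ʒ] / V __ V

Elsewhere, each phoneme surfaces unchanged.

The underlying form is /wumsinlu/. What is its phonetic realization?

[wuːmsiːnlu]

Rule 1 applies to /u/ (between /w/ and /m/: before a voiced consonant) → [uː].
/s/ — between /m/ and /i/; rule 3 does not apply here → [s].
/i/ (between /s/ and /n/): before a voiced consonant, so rule 1 applies → [iː].
/l/ (between /n/ and /u/): rule 2 targets it, but not word-finally or immediately before a consonant → unchanged [l].
/u/ (word-final) fails the environment for rule 1, so it stays [u].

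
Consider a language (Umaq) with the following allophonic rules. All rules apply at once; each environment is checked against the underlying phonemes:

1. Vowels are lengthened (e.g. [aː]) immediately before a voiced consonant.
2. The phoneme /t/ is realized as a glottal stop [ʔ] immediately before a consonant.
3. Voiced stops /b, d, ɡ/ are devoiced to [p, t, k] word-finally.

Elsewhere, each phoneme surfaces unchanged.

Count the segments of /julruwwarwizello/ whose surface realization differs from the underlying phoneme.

Segments that undergo a rule: /u/ → [uː] (rule 1); /u/ → [uː] (rule 1); /a/ → [aː] (rule 1); /i/ → [iː] (rule 1); /e/ → [eː] (rule 1).
All other segments surface unchanged.

5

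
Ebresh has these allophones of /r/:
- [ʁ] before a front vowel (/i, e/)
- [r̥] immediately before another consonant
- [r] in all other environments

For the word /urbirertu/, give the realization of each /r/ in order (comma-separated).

Occurrence 1 (position 2): immediately before another consonant → [r̥].
Occurrence 2 (position 5): before a front vowel (/i, e/) → [ʁ].
Occurrence 3 (position 7): immediately before another consonant → [r̥].

[r̥], [ʁ], [r̥]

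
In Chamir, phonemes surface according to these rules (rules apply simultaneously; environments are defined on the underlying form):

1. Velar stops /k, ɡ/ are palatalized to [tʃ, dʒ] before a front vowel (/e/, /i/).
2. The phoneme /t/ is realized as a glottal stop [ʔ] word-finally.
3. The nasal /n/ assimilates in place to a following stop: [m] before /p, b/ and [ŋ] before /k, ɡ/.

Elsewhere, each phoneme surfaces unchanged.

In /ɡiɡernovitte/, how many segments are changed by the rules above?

2

Segments that undergo a rule: /ɡ/ → [dʒ] (rule 1); /ɡ/ → [dʒ] (rule 1).
All other segments surface unchanged.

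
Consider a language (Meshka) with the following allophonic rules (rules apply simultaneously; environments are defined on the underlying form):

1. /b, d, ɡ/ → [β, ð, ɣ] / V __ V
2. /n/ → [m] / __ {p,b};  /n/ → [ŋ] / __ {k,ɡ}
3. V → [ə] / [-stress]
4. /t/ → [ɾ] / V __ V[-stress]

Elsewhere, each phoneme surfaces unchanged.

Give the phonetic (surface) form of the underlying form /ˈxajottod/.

[ˈxajəttəd]

/x/ (word-initial) is unaffected → [x].
/a/ (between /x/ and /j/): rule 3 targets it, but not in an unstressed syllable → unchanged [a].
/j/ stays [j].
Rule 3 applies to /o/ (between /j/ and /t/: in an unstressed syllable) → [ə].
/t/ (between /o/ and /t/) fails the environment for rule 4, so it stays [t].
/t/ — between /t/ and /o/; rule 4 does not apply here → [t].
/o/ (between /t/ and /d/): in an unstressed syllable, so rule 3 applies → [ə].
/d/ — word-final; rule 1 does not apply here → [d].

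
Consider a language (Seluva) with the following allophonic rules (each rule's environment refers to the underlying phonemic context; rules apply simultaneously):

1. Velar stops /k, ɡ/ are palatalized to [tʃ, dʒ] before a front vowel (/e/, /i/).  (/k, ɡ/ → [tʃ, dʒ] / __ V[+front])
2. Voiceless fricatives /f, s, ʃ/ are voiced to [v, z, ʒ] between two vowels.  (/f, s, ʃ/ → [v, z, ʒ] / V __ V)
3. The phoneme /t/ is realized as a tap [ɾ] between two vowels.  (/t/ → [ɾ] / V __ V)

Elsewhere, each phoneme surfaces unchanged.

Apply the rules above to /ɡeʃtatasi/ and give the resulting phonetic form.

/ɡ/ — word-initial, before a front vowel — surfaces as [dʒ] (rule 1).
/e/ (between /ɡ/ and /ʃ/) is unaffected → [e].
/ʃ/ (between /e/ and /t/) fails the environment for rule 2, so it stays [ʃ].
/t/ — between /ʃ/ and /a/; rule 3 does not apply here → [t].
/a/ stays [a].
Rule 3 applies to /t/ (between /a/ and /a/: between two vowels) → [ɾ].
/a/ (between /t/ and /s/) is unaffected → [a].
Rule 2 applies to /s/ (between /a/ and /i/: between two vowels) → [z].
/i/ (word-final) is unaffected → [i].

[dʒeʃtaɾazi]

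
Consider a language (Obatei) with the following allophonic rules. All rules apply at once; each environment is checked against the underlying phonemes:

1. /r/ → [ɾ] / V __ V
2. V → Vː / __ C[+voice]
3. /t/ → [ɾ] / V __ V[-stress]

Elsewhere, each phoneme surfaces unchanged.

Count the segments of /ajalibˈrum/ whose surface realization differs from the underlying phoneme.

Segments that undergo a rule: /a/ → [aː] (rule 2); /a/ → [aː] (rule 2); /i/ → [iː] (rule 2); /u/ → [uː] (rule 2).
All other segments surface unchanged.

4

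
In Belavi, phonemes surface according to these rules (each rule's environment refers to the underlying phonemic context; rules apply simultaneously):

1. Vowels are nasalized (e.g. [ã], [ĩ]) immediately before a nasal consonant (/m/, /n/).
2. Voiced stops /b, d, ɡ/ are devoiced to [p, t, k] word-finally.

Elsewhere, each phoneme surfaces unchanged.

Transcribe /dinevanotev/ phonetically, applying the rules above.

[dĩnevãnotev]

/d/ (word-initial) is in the target of rule 2 but the environment (word-finally) is not met → [d].
/i/ (between /d/ and /n/): before a nasal consonant, so rule 1 applies → [ĩ].
/n/ stays [n].
/e/ (between /n/ and /v/): rule 1 targets it, but not before a nasal consonant → unchanged [e].
/v/ — not in any rule's target class → [v].
/a/ (between /v/ and /n/) occurs before a nasal consonant → [ã] by rule 1.
/n/ stays [n].
/o/ — between /n/ and /t/; rule 1 does not apply here → [o].
/t/ stays [t].
/e/ (between /t/ and /v/) is in the target of rule 1 but the environment (before a nasal consonant) is not met → [e].
/v/ (word-final) is unaffected → [v].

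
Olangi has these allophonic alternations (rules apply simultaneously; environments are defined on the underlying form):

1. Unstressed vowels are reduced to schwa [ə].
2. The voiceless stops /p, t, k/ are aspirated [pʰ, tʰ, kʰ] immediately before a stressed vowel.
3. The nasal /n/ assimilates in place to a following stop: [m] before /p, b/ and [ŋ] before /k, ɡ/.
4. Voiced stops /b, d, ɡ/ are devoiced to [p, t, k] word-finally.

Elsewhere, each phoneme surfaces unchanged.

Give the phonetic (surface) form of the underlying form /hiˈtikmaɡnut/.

/h/ (word-initial): no rule targets it → [h].
/i/ (between /h/ and /t/) occurs in an unstressed syllable → [ə] by rule 1.
Rule 2 applies to /t/ (between /i/ and /i/: immediately before a stressed vowel) → [tʰ].
/i/ (between /t/ and /k/) is in the target of rule 1 but the environment (in an unstressed syllable) is not met → [i].
/k/ (between /i/ and /m/) is in the target of rule 2 but the environment (immediately before a stressed vowel) is not met → [k].
/m/ — not in any rule's target class → [m].
/a/ (between /m/ and /ɡ/) occurs in an unstressed syllable → [ə] by rule 1.
/ɡ/ (between /a/ and /n/) is in the target of rule 4 but the environment (word-finally) is not met → [ɡ].
/n/ (between /ɡ/ and /u/) fails the environment for rule 3, so it stays [n].
Rule 1 applies to /u/ (between /n/ and /t/: in an unstressed syllable) → [ə].
/t/ — word-final; rule 2 does not apply here → [t].

[həˈtʰikməɡnət]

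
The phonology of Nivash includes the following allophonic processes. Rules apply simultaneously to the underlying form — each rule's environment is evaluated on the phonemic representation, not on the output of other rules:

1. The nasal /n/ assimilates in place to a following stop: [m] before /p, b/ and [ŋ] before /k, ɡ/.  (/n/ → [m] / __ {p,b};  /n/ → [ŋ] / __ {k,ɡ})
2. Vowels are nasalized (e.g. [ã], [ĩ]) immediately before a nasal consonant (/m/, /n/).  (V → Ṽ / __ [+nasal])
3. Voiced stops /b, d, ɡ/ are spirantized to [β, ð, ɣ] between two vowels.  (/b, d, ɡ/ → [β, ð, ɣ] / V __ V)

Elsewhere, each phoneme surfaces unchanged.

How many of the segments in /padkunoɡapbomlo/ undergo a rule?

Segments that undergo a rule: /u/ → [ũ] (rule 2); /ɡ/ → [ɣ] (rule 3); /o/ → [õ] (rule 2).
All other segments surface unchanged.

3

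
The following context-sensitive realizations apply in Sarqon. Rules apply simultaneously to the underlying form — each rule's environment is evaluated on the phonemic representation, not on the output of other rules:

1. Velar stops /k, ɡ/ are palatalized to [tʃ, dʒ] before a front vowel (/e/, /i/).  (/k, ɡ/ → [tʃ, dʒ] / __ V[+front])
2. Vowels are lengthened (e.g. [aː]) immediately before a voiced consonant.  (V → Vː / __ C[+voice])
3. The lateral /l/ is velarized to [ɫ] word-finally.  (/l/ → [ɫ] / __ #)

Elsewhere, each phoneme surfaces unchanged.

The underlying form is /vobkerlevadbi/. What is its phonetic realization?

[voːbtʃeːrleːvaːdbi]

/v/ (word-initial): no rule targets it → [v].
Rule 2 applies to /o/ (between /v/ and /b/: before a voiced consonant) → [oː].
/b/ (between /o/ and /k/) is unaffected → [b].
Rule 1 applies to /k/ (between /b/ and /e/: before a front vowel) → [tʃ].
Rule 2 applies to /e/ (between /k/ and /r/: before a voiced consonant) → [eː].
/r/ — not in any rule's target class → [r].
/l/ — between /r/ and /e/; rule 3 does not apply here → [l].
Rule 2 applies to /e/ (between /l/ and /v/: before a voiced consonant) → [eː].
/v/ — not in any rule's target class → [v].
/a/ — between /v/ and /d/, before a voiced consonant — surfaces as [aː] (rule 2).
/d/ stays [d].
/b/ — not in any rule's target class → [b].
/i/ (word-final) is in the target of rule 2 but the environment (before a voiced consonant) is not met → [i].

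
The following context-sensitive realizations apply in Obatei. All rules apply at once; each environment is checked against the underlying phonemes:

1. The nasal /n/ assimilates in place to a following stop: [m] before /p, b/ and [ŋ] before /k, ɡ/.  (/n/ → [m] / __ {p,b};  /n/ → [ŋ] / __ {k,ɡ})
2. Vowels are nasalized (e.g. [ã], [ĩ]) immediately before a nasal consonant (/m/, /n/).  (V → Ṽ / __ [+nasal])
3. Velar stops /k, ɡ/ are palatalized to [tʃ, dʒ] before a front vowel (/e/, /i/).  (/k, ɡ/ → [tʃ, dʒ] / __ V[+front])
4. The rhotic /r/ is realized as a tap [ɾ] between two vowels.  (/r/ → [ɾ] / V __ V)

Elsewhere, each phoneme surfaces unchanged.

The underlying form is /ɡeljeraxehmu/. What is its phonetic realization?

Rule 3 applies to /ɡ/ (word-initial: before a front vowel) → [dʒ].
/e/ — between /ɡ/ and /l/; rule 2 does not apply here → [e].
/l/ (between /e/ and /j/) is unaffected → [l].
/j/ (between /l/ and /e/) is unaffected → [j].
/e/ (between /j/ and /r/): rule 2 targets it, but not before a nasal consonant → unchanged [e].
/r/ (between /e/ and /a/) occurs between two vowels → [ɾ] by rule 4.
/a/ (between /r/ and /x/) fails the environment for rule 2, so it stays [a].
/x/ (between /a/ and /e/): no rule targets it → [x].
/e/ (between /x/ and /h/) fails the environment for rule 2, so it stays [e].
/h/ (between /e/ and /m/) is unaffected → [h].
/m/ stays [m].
/u/ (word-final): rule 2 targets it, but not before a nasal consonant → unchanged [u].

[dʒeljeɾaxehmu]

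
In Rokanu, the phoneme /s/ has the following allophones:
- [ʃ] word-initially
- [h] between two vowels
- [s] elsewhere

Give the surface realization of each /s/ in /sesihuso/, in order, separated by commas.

[ʃ], [h], [h]

Occurrence 1 (position 1): word-initially → [ʃ].
Occurrence 2 (position 3): between two vowels → [h].
Occurrence 3 (position 7): between two vowels → [h].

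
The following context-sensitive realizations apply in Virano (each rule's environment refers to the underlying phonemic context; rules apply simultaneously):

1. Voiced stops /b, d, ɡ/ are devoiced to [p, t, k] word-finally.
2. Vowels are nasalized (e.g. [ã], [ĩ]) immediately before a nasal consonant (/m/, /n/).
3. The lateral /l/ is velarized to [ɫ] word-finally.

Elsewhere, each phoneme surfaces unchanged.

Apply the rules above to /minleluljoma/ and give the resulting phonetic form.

[mĩnleluljõma]

/m/ — not in any rule's target class → [m].
/i/ — between /m/ and /n/, before a nasal consonant — surfaces as [ĩ] (rule 2).
/n/ (between /i/ and /l/): no rule targets it → [n].
/l/ (between /n/ and /e/): rule 3 targets it, but not word-finally → unchanged [l].
/e/ (between /l/ and /l/): rule 2 targets it, but not before a nasal consonant → unchanged [e].
/l/ (between /e/ and /u/): rule 3 targets it, but not word-finally → unchanged [l].
/u/ (between /l/ and /l/) is in the target of rule 2 but the environment (before a nasal consonant) is not met → [u].
/l/ (between /u/ and /j/): rule 3 targets it, but not word-finally → unchanged [l].
/j/ stays [j].
/o/ (between /j/ and /m/) occurs before a nasal consonant → [õ] by rule 2.
/m/ (between /o/ and /a/) is unaffected → [m].
/a/ (word-final) is in the target of rule 2 but the environment (before a nasal consonant) is not met → [a].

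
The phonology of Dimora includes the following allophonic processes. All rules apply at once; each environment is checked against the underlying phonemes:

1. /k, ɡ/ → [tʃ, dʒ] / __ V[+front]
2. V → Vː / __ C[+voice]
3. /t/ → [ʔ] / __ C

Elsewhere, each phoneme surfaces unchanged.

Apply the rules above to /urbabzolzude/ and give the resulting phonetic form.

/u/ — word-initial, before a voiced consonant — surfaces as [uː] (rule 2).
/r/ (between /u/ and /b/): no rule targets it → [r].
/b/ — not in any rule's target class → [b].
Rule 2 applies to /a/ (between /b/ and /b/: before a voiced consonant) → [aː].
/b/ stays [b].
/z/ stays [z].
/o/ (between /z/ and /l/) occurs before a voiced consonant → [oː] by rule 2.
/l/ (between /o/ and /z/): no rule targets it → [l].
/z/ stays [z].
/u/ (between /z/ and /d/): before a voiced consonant, so rule 2 applies → [uː].
/d/ — not in any rule's target class → [d].
/e/ — word-final; rule 2 does not apply here → [e].

[uːrbaːbzoːlzuːde]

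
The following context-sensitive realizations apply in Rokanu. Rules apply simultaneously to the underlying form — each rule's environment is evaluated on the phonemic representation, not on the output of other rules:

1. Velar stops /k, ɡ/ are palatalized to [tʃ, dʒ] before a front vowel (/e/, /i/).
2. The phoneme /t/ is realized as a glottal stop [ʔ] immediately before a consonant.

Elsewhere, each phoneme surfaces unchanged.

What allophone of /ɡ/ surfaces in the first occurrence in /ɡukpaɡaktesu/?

/ɡ/ (word-initial) fails the environment for rule 1, so it stays [ɡ].

[ɡ]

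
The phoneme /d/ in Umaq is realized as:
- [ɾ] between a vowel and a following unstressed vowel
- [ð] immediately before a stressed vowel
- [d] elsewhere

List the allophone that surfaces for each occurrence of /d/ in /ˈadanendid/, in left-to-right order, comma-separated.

[ɾ], [d], [d]

Occurrence 1 (position 2): between a vowel and a following unstressed vowel → [ɾ].
Occurrence 2 (position 7): no conditioning environment matches → elsewhere allophone [d].
Occurrence 3 (position 9): no conditioning environment matches → elsewhere allophone [d].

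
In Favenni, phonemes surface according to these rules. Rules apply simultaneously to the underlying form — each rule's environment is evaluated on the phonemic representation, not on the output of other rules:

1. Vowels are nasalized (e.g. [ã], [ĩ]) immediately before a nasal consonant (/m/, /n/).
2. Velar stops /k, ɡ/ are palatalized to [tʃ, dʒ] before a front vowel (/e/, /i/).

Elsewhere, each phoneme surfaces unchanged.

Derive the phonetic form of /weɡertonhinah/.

[wedʒertõnhĩnah]

/e/ (between /w/ and /ɡ/) is in the target of rule 1 but the environment (before a nasal consonant) is not met → [e].
/ɡ/ — between /e/ and /e/, before a front vowel — surfaces as [dʒ] (rule 2).
/e/ — between /ɡ/ and /r/; rule 1 does not apply here → [e].
/o/ (between /t/ and /n/) occurs before a nasal consonant → [õ] by rule 1.
/i/ — between /h/ and /n/, before a nasal consonant — surfaces as [ĩ] (rule 1).
/a/ (between /n/ and /h/) fails the environment for rule 1, so it stays [a].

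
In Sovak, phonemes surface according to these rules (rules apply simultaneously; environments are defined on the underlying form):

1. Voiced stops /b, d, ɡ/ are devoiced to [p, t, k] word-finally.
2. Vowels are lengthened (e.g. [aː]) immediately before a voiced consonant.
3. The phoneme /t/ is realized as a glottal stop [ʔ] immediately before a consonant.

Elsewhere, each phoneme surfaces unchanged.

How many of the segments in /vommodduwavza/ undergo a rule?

Segments that undergo a rule: /o/ → [oː] (rule 2); /o/ → [oː] (rule 2); /u/ → [uː] (rule 2); /a/ → [aː] (rule 2).
All other segments surface unchanged.

4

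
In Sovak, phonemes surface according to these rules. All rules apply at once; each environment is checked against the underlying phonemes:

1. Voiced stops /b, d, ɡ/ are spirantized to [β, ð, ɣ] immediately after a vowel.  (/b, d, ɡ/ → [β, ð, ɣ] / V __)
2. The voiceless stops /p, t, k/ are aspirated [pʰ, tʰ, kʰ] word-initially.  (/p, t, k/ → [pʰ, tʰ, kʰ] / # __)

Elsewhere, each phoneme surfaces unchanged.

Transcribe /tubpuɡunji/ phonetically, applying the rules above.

/t/ meets the environment for rule 2 (word-initially) → [tʰ].
/u/ (between /t/ and /b/) is unaffected → [u].
/b/ (between /u/ and /p/): immediately after a vowel, so rule 1 applies → [β].
/p/ — between /b/ and /u/; rule 2 does not apply here → [p].
/u/ — not in any rule's target class → [u].
Rule 1 applies to /ɡ/ (between /u/ and /u/: immediately after a vowel) → [ɣ].
/u/ (between /ɡ/ and /n/) is unaffected → [u].
/n/ — not in any rule's target class → [n].
/j/ — not in any rule's target class → [j].
/i/ (word-final) is unaffected → [i].

[tʰuβpuɣunji]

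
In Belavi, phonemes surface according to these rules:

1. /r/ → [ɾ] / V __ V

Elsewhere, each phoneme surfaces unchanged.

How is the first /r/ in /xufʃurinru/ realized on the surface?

/r/ (between /u/ and /i/) occurs between two vowels → [ɾ] by rule 1.

[ɾ]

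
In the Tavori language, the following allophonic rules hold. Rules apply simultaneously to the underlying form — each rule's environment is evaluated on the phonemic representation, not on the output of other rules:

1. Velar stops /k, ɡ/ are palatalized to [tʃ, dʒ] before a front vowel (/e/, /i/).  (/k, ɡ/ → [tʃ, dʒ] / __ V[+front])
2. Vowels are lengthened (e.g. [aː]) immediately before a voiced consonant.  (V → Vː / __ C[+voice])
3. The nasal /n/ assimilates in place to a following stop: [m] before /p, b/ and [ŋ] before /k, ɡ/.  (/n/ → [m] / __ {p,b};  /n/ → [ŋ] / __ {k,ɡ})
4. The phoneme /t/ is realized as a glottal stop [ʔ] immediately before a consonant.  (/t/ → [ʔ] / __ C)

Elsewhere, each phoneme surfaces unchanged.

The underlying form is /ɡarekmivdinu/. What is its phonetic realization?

[ɡaːrekmiːvdiːnu]

/ɡ/ (word-initial): rule 1 targets it, but not before a front vowel → unchanged [ɡ].
/a/ — between /ɡ/ and /r/, before a voiced consonant — surfaces as [aː] (rule 2).
/r/ (between /a/ and /e/) is unaffected → [r].
/e/ — between /r/ and /k/; rule 2 does not apply here → [e].
/k/ — between /e/ and /m/; rule 1 does not apply here → [k].
/m/ (between /k/ and /i/): no rule targets it → [m].
/i/ meets the environment for rule 2 (before a voiced consonant) → [iː].
/v/ stays [v].
/d/ (between /v/ and /i/) is unaffected → [d].
/i/ meets the environment for rule 2 (before a voiced consonant) → [iː].
/n/ (between /i/ and /u/) is in the target of rule 3 but the environment (before a labial or velar stop) is not met → [n].
/u/ (word-final) fails the environment for rule 2, so it stays [u].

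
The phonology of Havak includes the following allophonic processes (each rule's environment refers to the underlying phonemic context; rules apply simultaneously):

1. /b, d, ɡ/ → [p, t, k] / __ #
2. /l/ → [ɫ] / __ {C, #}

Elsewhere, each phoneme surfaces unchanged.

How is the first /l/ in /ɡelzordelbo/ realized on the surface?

[ɫ]

Rule 2 applies to /l/ (between /e/ and /z/: word-finally or immediately before a consonant) → [ɫ].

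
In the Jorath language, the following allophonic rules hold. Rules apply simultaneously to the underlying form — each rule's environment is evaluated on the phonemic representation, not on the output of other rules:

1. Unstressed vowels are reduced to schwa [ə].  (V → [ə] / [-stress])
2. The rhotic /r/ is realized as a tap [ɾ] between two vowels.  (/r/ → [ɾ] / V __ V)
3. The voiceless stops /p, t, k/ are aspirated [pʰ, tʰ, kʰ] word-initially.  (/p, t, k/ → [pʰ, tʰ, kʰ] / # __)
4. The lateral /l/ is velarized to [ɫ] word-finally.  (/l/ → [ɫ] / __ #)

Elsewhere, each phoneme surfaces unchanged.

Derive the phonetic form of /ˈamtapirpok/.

[ˈamtəpərpək]

/a/ (word-initial) is in the target of rule 1 but the environment (in an unstressed syllable) is not met → [a].
/m/ (between /a/ and /t/) is unaffected → [m].
/t/ (between /m/ and /a/) fails the environment for rule 3, so it stays [t].
/a/ (between /t/ and /p/) occurs in an unstressed syllable → [ə] by rule 1.
/p/ (between /a/ and /i/) fails the environment for rule 3, so it stays [p].
/i/ (between /p/ and /r/) occurs in an unstressed syllable → [ə] by rule 1.
/r/ (between /i/ and /p/) is in the target of rule 2 but the environment (between two vowels) is not met → [r].
/p/ (between /r/ and /o/) is in the target of rule 3 but the environment (word-initially) is not met → [p].
/o/ (between /p/ and /k/) occurs in an unstressed syllable → [ə] by rule 1.
/k/ — word-final; rule 3 does not apply here → [k].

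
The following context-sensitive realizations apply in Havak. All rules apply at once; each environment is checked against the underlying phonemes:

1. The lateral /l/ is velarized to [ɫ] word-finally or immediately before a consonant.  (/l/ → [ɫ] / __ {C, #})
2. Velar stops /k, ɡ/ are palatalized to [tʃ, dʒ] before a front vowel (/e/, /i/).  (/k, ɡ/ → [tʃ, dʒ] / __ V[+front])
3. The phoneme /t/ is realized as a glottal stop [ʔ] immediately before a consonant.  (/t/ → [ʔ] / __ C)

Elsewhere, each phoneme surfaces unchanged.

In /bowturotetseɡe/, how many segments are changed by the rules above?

Segments that undergo a rule: /t/ → [ʔ] (rule 3); /ɡ/ → [dʒ] (rule 2).
All other segments surface unchanged.

2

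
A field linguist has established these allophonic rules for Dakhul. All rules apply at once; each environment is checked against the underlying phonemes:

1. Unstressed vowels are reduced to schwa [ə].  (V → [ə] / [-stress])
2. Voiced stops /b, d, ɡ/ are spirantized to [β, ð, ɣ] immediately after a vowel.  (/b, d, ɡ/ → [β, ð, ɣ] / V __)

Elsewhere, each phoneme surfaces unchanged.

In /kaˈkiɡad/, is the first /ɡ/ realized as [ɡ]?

No

Rule 2 applies to /ɡ/ (between /i/ and /a/: immediately after a vowel) → [ɣ].
The actual realization is [ɣ], not [ɡ].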